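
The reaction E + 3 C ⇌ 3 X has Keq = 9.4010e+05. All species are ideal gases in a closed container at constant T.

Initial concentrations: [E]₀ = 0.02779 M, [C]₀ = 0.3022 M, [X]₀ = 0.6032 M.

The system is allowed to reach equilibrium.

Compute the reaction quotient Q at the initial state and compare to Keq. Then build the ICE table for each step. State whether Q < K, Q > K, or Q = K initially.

Q₀ = 286.2 vs Keq = 9.4010e+05 ⇒ Q<K, forward
Step 1:
                   E          C          X
  Initial    0.02779     0.3022     0.6032
  Change    -0.02776   -0.08327    0.08327
  Equil   3.2793e-05     0.2189     0.6865
  solve Keq expr → x = 0.02776; check Q = 9.4010e+05

Q₀ = 286.2; Q < K (proceeds forward)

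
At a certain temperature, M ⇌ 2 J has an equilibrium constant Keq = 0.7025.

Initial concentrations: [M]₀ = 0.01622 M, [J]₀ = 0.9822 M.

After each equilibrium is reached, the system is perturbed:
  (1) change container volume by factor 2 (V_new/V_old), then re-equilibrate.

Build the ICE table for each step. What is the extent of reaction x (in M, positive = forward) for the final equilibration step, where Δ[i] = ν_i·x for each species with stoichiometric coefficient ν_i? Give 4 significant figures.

x = 0.02913 M

Q₀ = 59.48 vs Keq = 0.7025 ⇒ Q>K, reverse
Step 1:
                  M         J
  init      0.01622    0.9822
  Δ          0.2678   -0.5355
  eq          0.284    0.4467
  solve Keq expr → x = -0.2678; check Q = 0.7025
Then change container volume by factor 2 (V_new/V_old).
Step 2:
                  M         J
  init        0.142    0.2233
  Δ        -0.02913   0.05826
  eq         0.1129    0.2816
  solve Keq expr → x = 0.02913; check Q = 0.7025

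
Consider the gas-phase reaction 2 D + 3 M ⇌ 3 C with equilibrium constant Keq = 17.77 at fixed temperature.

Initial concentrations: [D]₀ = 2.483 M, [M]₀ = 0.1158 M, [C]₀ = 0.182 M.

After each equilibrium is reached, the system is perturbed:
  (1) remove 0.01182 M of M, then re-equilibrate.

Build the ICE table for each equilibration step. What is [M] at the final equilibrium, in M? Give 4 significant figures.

Q₀ = 0.6297 vs Keq = 17.77 ⇒ Q<K, forward
Step 1:
                    D           M           C
  init          2.483      0.1158       0.182
  Δ          -0.04255    -0.06383     0.06383
  eq             2.44     0.05197      0.2458
  solve Keq expr → x = 0.02128; check Q = 17.77
Then remove 0.01182 M of M.
Step 2:
                    D           M           C
  init           2.44     0.04015      0.2458
  Δ          0.006456    0.009685   -0.009685
  eq            2.447     0.04984      0.2361
  solve Keq expr → x = -0.003228; check Q = 17.77

[M]_eq = 0.04984 M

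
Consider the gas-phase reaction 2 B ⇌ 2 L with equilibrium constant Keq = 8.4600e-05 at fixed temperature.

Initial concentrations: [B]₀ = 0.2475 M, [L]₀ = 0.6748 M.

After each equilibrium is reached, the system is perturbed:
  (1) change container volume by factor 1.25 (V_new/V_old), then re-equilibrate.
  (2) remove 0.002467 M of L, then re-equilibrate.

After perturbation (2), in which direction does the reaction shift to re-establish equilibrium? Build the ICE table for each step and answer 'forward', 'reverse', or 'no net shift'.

Direction: forward

Q₀ = 7.434 vs Keq = 8.4600e-05 ⇒ Q>K, reverse
Step 1:
                   B          L
  I           0.2475     0.6748
  C           0.6664    -0.6664
  E           0.9139   0.008406
  solve Keq expr → x = -0.3332; check Q = 8.4600e-05
Then change container volume by factor 1.25 (V_new/V_old).
Step 2:
                   B          L
  I           0.7311   0.006725
  C                0          0
  E           0.7311   0.006725
  solve Keq expr → x = 0; check Q = 8.4600e-05
Then remove 0.002467 M of L.
Step 3:
                   B          L
  I           0.7311   0.004258
  C        -0.002445   0.002445
  E           0.7287   0.006702
  solve Keq expr → x = 0.001222; check Q = 8.4600e-05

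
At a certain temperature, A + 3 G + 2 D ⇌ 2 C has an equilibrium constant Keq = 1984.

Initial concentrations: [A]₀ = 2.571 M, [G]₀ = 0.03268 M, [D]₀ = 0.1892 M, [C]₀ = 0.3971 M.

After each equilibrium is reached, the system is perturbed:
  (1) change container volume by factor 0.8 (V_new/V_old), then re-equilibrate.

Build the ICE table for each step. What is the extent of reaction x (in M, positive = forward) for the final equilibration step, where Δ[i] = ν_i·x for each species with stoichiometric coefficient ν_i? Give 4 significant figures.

x = 0.007204 M

Q₀ = 4.9092e+04 vs Keq = 1984 ⇒ Q>K, reverse
Step 1:
                  A         G         D         C
  I           2.571   0.03268    0.1892    0.3971
  C         0.01608   0.04823   0.03215  -0.03215
  E           2.587   0.08091    0.2214    0.3649
  solve Keq expr → x = -0.01608; check Q = 1984
Then change container volume by factor 0.8 (V_new/V_old).
Step 2:
                  A         G         D         C
  I           3.234    0.1011    0.2767    0.4562
  C       -0.007204  -0.02161  -0.01441   0.01441
  E           3.227   0.07952    0.2623    0.4706
  solve Keq expr → x = 0.007204; check Q = 1984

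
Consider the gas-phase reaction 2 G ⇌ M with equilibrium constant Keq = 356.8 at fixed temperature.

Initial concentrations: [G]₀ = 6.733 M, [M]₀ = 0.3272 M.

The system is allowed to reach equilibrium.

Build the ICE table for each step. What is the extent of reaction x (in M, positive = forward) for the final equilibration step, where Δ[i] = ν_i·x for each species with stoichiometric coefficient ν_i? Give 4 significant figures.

x = 3.316 M

Q₀ = 0.007218 vs Keq = 356.8 ⇒ Q<K, forward
Step 1:
                  G         M
  I           6.733    0.3272
  C          -6.632     3.316
  E           0.101     3.643
  solve Keq expr → x = 3.316; check Q = 356.8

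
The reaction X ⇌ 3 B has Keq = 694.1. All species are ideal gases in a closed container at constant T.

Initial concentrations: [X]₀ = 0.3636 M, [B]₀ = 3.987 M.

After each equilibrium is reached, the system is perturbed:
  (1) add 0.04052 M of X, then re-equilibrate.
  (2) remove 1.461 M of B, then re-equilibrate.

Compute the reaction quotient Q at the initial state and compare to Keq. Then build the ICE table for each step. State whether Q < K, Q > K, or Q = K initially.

Q₀ = 174.3 vs Keq = 694.1 ⇒ Q<K, forward
Step 1:
                   X          B
  Initial     0.3636      3.987
  Change     -0.2192     0.6577
  Equil       0.1444      4.645
  solve Keq expr → x = 0.2192; check Q = 694.1
Then add 0.04052 M of X.
Step 2:
                   X          B
  Initial     0.1849      4.645
  Change    -0.03152    0.09457
  Equil       0.1534      4.739
  solve Keq expr → x = 0.03152; check Q = 694.1
Then remove 1.461 M of B.
Step 3:
                   X          B
  Initial     0.1534      3.278
  Change    -0.08914     0.2674
  Equil      0.06422      3.546
  solve Keq expr → x = 0.08914; check Q = 694.1

Q₀ = 174.3; Q < K (proceeds forward)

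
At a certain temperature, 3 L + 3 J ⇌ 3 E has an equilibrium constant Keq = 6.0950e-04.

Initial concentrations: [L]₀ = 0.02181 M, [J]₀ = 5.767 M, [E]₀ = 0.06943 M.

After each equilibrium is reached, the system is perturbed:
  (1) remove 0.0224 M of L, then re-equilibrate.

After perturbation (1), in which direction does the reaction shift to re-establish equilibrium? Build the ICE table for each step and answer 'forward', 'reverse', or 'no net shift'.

Q₀ = 0.1682 vs Keq = 6.0950e-04 ⇒ Q>K, reverse
Step 1:
                   L          J          E
  Initial    0.02181      5.767    0.06943
  Change     0.03933    0.03933   -0.03933
  Equil      0.06114      5.806     0.0301
  solve Keq expr → x = -0.01311; check Q = 6.0950e-04
Then remove 0.0224 M of L.
Step 2:
                   L          J          E
  Initial    0.03874      5.806     0.0301
  Change     0.00737    0.00737   -0.00737
  Equil      0.04611      5.814    0.02273
  solve Keq expr → x = -0.002457; check Q = 6.0950e-04

Direction: reverse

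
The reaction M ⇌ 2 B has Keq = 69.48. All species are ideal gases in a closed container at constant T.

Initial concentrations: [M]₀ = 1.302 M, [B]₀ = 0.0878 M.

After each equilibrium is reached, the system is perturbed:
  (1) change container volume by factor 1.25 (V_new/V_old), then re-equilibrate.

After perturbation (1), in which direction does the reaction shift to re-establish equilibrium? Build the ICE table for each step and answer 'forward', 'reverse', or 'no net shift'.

Q₀ = 0.005921 vs Keq = 69.48 ⇒ Q<K, forward
Step 1:
                    M           B
  init          1.302      0.0878
  Δ            -1.211       2.423
  eq           0.0907        2.51
  solve Keq expr → x = 1.211; check Q = 69.48
Then change container volume by factor 1.25 (V_new/V_old).
Step 2:
                    M           B
  init        0.07256       2.008
  Δ            -0.013       0.026
  eq          0.05956       2.034
  solve Keq expr → x = 0.013; check Q = 69.48

Direction: forward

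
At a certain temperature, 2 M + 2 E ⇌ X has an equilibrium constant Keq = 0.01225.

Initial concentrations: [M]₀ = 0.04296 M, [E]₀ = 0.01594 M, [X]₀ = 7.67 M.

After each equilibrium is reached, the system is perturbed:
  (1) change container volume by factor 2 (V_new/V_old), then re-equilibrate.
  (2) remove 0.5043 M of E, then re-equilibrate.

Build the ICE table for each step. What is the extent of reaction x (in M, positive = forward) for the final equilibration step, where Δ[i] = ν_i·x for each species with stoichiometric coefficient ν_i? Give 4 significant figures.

x = -0.1068 M

Q₀ = 1.6356e+07 vs Keq = 0.01225 ⇒ Q>K, reverse
Step 1:
                   M          E          X
  I          0.04296    0.01594       7.67
  C            4.551      4.551     -2.276
  E            4.594      4.567      5.394
  solve Keq expr → x = -2.276; check Q = 0.01225
Then change container volume by factor 2 (V_new/V_old).
Step 2:
                   M          E          X
  I            2.297      2.284      2.697
  C            1.304      1.304     -0.652
  E            3.601      3.588      2.045
  solve Keq expr → x = -0.652; check Q = 0.01225
Then remove 0.5043 M of E.
Step 3:
                   M          E          X
  I            3.601      3.083      2.045
  C           0.2137     0.2137    -0.1068
  E            3.815      3.297      1.938
  solve Keq expr → x = -0.1068; check Q = 0.01225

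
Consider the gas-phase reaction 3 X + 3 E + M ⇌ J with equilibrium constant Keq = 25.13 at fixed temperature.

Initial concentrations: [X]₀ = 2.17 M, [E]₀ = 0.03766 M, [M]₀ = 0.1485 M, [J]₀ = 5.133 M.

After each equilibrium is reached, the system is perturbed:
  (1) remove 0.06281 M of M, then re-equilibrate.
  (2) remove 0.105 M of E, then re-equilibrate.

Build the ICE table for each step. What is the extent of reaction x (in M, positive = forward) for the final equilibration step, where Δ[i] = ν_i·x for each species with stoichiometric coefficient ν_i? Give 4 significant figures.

Q₀ = 6.3332e+04 vs Keq = 25.13 ⇒ Q>K, reverse
Step 1:
                    X           E           M           J
  Initial        2.17     0.03766      0.1485       5.133
  Change       0.3296      0.3296      0.1099     -0.1099
  Equil           2.5      0.3673      0.2584       5.023
  solve Keq expr → x = -0.1099; check Q = 25.13
Then remove 0.06281 M of M.
Step 2:
                    X           E           M           J
  Initial         2.5      0.3673      0.1956       5.023
  Change      0.02573     0.02573    0.008578   -0.008578
  Equil         2.525       0.393      0.2041       5.015
  solve Keq expr → x = -0.008578; check Q = 25.13
Then remove 0.105 M of E.
Step 3:
                    X           E           M           J
  Initial       2.525       0.288      0.2041       5.015
  Change      0.07774     0.07774     0.02591    -0.02591
  Equil         2.603      0.3657        0.23       4.989
  solve Keq expr → x = -0.02591; check Q = 25.13

x = -0.02591 M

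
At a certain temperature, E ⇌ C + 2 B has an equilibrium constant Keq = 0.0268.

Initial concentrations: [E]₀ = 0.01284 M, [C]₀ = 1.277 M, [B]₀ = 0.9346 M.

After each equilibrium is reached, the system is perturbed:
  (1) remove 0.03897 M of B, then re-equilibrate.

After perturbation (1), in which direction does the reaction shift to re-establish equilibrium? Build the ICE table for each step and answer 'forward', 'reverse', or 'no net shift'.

Q₀ = 86.87 vs Keq = 0.0268 ⇒ Q>K, reverse
Step 1:
                    E           C           B
  Initial     0.01284       1.277      0.9346
  Change       0.4101     -0.4101     -0.8202
  Equil         0.423      0.8669      0.1144
  solve Keq expr → x = -0.4101; check Q = 0.0268
Then remove 0.03897 M of B.
Step 2:
                    E           C           B
  Initial       0.423      0.8669     0.07538
  Change     -0.01771     0.01771     0.03542
  Equil        0.4053      0.8846      0.1108
  solve Keq expr → x = 0.01771; check Q = 0.0268

Direction: forward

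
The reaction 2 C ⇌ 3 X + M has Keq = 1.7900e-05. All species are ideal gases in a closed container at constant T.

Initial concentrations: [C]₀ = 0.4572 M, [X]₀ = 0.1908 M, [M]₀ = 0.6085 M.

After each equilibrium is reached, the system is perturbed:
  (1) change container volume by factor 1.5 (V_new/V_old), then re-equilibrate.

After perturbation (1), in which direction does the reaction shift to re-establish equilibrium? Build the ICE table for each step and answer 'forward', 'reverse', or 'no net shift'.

Direction: forward

Q₀ = 0.02022 vs Keq = 1.7900e-05 ⇒ Q>K, reverse
Step 1:
                    C           X           M
  init         0.4572      0.1908      0.6085
  Δ            0.1126     -0.1689     -0.0563
  eq           0.5698     0.02191      0.5522
  solve Keq expr → x = -0.0563; check Q = 1.7900e-05
Then change container volume by factor 1.5 (V_new/V_old).
Step 2:
                    C           X           M
  init         0.3799     0.01461      0.3681
  Δ          -0.00294     0.00441     0.00147
  eq           0.3769     0.01902      0.3696
  solve Keq expr → x = 0.00147; check Q = 1.7900e-05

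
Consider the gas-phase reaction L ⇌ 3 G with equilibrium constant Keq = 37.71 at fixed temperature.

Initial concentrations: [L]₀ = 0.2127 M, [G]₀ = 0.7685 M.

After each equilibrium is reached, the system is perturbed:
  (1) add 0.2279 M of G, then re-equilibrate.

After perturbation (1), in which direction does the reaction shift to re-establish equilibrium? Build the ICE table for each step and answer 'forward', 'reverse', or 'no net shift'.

Direction: reverse

Q₀ = 2.134 vs Keq = 37.71 ⇒ Q<K, forward
Step 1:
                  L         G
  I          0.2127    0.7685
  C         -0.1608    0.4824
  E          0.0519     1.251
  solve Keq expr → x = 0.1608; check Q = 37.71
Then add 0.2279 M of G.
Step 2:
                  L         G
  I          0.0519     1.479
  C         0.02259  -0.06778
  E          0.0745     1.411
  solve Keq expr → x = -0.02259; check Q = 37.71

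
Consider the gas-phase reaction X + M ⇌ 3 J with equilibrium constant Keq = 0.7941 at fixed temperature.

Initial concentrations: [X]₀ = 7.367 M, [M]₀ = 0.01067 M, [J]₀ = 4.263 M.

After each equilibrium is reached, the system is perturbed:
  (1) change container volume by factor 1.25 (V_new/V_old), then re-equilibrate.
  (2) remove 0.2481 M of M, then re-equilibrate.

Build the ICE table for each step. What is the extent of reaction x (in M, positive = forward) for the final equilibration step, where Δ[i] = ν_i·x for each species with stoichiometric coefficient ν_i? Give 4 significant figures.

x = -0.05457 M

Q₀ = 985.6 vs Keq = 0.7941 ⇒ Q>K, reverse
Step 1:
                   X          M          J
  init         7.367    0.01067      4.263
  Δ           0.8329     0.8329     -2.499
  eq             8.2     0.8435      1.764
  solve Keq expr → x = -0.8329; check Q = 0.7941
Then change container volume by factor 1.25 (V_new/V_old).
Step 2:
                   X          M          J
  init          6.56     0.6748      1.412
  Δ          -0.0284    -0.0284    0.08519
  eq           6.531     0.6464      1.497
  solve Keq expr → x = 0.0284; check Q = 0.7941
Then remove 0.2481 M of M.
Step 3:
                   X          M          J
  init         6.531     0.3983      1.497
  Δ          0.05457    0.05457    -0.1637
  eq           6.586     0.4529      1.333
  solve Keq expr → x = -0.05457; check Q = 0.7941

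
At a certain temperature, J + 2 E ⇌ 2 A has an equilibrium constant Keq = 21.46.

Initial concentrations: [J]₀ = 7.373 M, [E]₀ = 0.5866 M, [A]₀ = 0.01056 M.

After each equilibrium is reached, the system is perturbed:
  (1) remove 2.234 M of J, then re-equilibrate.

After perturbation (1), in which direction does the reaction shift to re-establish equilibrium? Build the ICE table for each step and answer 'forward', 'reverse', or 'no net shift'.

Direction: reverse

Q₀ = 4.3954e-05 vs Keq = 21.46 ⇒ Q<K, forward
Step 1:
                   J          E          A
  init         7.373     0.5866    0.01056
  Δ          -0.2709    -0.5419     0.5419
  eq           7.102    0.04475     0.5524
  solve Keq expr → x = 0.2709; check Q = 21.46
Then remove 2.234 M of J.
Step 2:
                   J          E          A
  init         4.868    0.04475     0.5524
  Δ         0.004225   0.008451  -0.008451
  eq           4.872     0.0532      0.544
  solve Keq expr → x = -0.004225; check Q = 21.46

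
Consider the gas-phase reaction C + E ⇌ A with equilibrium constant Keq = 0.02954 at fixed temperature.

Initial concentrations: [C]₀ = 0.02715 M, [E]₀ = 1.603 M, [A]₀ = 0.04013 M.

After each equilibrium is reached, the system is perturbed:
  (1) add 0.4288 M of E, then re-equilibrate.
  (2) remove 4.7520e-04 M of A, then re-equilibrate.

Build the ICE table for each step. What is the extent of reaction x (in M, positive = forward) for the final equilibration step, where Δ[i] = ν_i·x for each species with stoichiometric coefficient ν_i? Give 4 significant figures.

x = 4.4706e-04 M

Q₀ = 0.9221 vs Keq = 0.02954 ⇒ Q>K, reverse
Step 1:
                  C         E         A
  Initial   0.02715     1.603   0.04013
  Change    0.03702   0.03702  -0.03702
  Equil     0.06417      1.64  0.003109
  solve Keq expr → x = -0.03702; check Q = 0.02954
Then add 0.4288 M of E.
Step 2:
                  C         E         A
  Initial   0.06417     2.069  0.003109
  Change  -7.6468e-04 -7.6468e-04 7.6468e-04
  Equil     0.06341     2.068  0.003874
  solve Keq expr → x = 7.6468e-04; check Q = 0.02954
Then remove 4.7520e-04 M of A.
Step 3:
                  C         E         A
  Initial   0.06341     2.068  0.003398
  Change  -4.4706e-04 -4.4706e-04 4.4706e-04
  Equil     0.06296     2.068  0.003845
  solve Keq expr → x = 4.4706e-04; check Q = 0.02954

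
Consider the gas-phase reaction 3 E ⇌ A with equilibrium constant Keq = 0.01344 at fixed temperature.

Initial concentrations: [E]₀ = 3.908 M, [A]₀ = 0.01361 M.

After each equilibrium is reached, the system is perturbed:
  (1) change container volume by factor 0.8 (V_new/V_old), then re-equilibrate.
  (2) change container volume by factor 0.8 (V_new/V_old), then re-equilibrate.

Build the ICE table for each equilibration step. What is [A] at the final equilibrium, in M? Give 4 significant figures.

[A]_eq = 0.7711 M

Q₀ = 2.2803e-04 vs Keq = 0.01344 ⇒ Q<K, forward
Step 1:
                  E         A
  Initial     3.908   0.01361
  Change    -0.9757    0.3252
  Equil       2.932    0.3389
  solve Keq expr → x = 0.3252; check Q = 0.01344
Then change container volume by factor 0.8 (V_new/V_old).
Step 2:
                  E         A
  Initial     3.665    0.4236
  Change    -0.2857   0.09524
  Equil        3.38    0.5188
  solve Keq expr → x = 0.09524; check Q = 0.01344
Then change container volume by factor 0.8 (V_new/V_old).
Step 3:
                  E         A
  Initial     4.225    0.6485
  Change    -0.3677    0.1226
  Equil       3.857    0.7711
  solve Keq expr → x = 0.1226; check Q = 0.01344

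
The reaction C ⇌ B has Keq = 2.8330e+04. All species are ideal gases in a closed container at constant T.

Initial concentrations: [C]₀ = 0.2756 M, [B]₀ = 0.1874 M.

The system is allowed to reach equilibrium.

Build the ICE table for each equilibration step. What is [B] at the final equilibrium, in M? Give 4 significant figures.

Q₀ = 0.68 vs Keq = 2.8330e+04 ⇒ Q<K, forward
Step 1:
                   C          B
  I           0.2756     0.1874
  C          -0.2756     0.2756
  E       1.6343e-05      0.463
  solve Keq expr → x = 0.2756; check Q = 2.8330e+04

[B]_eq = 0.463 M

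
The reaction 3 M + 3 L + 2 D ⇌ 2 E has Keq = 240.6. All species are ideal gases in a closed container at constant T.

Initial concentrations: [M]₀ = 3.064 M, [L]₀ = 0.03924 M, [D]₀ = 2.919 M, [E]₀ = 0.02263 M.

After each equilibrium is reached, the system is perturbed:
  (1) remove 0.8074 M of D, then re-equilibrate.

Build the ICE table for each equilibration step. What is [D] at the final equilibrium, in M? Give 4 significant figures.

[D]_eq = 2.088 M

Q₀ = 0.03458 vs Keq = 240.6 ⇒ Q<K, forward
Step 1:
                   M          L          D          E
  I            3.064    0.03924      2.919    0.02263
  C         -0.03586   -0.03586   -0.02391    0.02391
  E            3.028   0.003382      2.895    0.04654
  solve Keq expr → x = 0.01195; check Q = 240.6
Then remove 0.8074 M of D.
Step 2:
                   M          L          D          E
  I            3.028   0.003382      2.088    0.04654
  C       7.9005e-04 7.9005e-04 5.2670e-04 -5.2670e-04
  E            3.029   0.004172      2.088    0.04601
  solve Keq expr → x = -2.6335e-04; check Q = 240.6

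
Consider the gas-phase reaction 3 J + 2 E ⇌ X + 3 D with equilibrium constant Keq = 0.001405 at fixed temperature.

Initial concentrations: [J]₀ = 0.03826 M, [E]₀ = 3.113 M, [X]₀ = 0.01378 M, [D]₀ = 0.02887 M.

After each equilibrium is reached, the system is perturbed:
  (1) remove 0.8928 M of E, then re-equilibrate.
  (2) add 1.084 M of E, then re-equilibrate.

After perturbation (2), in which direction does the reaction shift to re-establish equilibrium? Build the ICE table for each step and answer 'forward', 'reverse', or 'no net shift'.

Direction: forward

Q₀ = 6.1094e-04 vs Keq = 0.001405 ⇒ Q<K, forward
Step 1:
                    J           E           X           D
  Initial     0.03826       3.113     0.01378     0.02887
  Change     -0.00409   -0.002727    0.001363     0.00409
  Equil       0.03417        3.11     0.01514     0.03296
  solve Keq expr → x = 0.001363; check Q = 0.001405
Then remove 0.8928 M of E.
Step 2:
                    J           E           X           D
  Initial     0.03417       2.217     0.01514     0.03296
  Change      0.00333     0.00222    -0.00111    -0.00333
  Equil        0.0375        2.22     0.01403     0.02963
  solve Keq expr → x = -0.00111; check Q = 0.001405
Then add 1.084 M of E.
Step 3:
                    J           E           X           D
  Initial      0.0375       3.304     0.01403     0.02963
  Change    -0.003924   -0.002616    0.001308    0.003924
  Equil       0.03358       3.301     0.01534     0.03355
  solve Keq expr → x = 0.001308; check Q = 0.001405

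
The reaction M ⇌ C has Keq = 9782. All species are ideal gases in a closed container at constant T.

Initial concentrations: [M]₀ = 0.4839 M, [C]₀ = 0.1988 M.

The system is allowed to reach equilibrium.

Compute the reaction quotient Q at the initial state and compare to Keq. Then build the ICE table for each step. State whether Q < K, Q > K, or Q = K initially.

Q₀ = 0.4108 vs Keq = 9782 ⇒ Q<K, forward
Step 1:
                  M         C
  I          0.4839    0.1988
  C         -0.4838    0.4838
  E       6.9784e-05    0.6826
  solve Keq expr → x = 0.4838; check Q = 9782

Q₀ = 0.4108; Q < K (proceeds forward)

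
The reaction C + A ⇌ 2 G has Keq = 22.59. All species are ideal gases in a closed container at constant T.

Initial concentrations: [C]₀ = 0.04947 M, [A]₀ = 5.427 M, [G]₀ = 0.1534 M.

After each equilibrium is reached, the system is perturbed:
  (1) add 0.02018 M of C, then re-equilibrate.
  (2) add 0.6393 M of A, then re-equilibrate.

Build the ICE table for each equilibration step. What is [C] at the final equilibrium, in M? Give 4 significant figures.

Q₀ = 0.08765 vs Keq = 22.59 ⇒ Q<K, forward
Step 1:
                  C         A         G
  Initial   0.04947     5.427    0.1534
  Change   -0.04895  -0.04895    0.0979
  Equil   5.1981e-04     5.378    0.2513
  solve Keq expr → x = 0.04895; check Q = 22.59
Then add 0.02018 M of C.
Step 2:
                  C         A         G
  Initial    0.0207     5.378    0.2513
  Change      -0.02     -0.02      0.04
  Equil   7.0105e-04     5.358    0.2913
  solve Keq expr → x = 0.02; check Q = 22.59
Then add 0.6393 M of A.
Step 3:
                  C         A         G
  Initial 7.0105e-04     5.997    0.2913
  Change  -7.4085e-05 -7.4085e-05 1.4817e-04
  Equil   6.2697e-04     5.997    0.2914
  solve Keq expr → x = 7.4085e-05; check Q = 22.59

[C]_eq = 6.2697e-04 M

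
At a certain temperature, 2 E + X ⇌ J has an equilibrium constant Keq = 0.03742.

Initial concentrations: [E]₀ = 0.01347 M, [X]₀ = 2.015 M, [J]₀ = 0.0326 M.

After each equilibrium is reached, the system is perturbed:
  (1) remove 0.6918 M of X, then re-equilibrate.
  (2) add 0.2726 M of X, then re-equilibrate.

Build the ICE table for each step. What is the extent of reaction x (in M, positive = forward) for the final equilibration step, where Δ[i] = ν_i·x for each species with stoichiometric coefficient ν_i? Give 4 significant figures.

x = 6.0971e-05 M

Q₀ = 89.17 vs Keq = 0.03742 ⇒ Q>K, reverse
Step 1:
                    E           X           J
  Initial     0.01347       2.015      0.0326
  Change      0.06427     0.03214    -0.03214
  Equil       0.07774       2.047  4.6300e-04
  solve Keq expr → x = -0.03214; check Q = 0.03742
Then remove 0.6918 M of X.
Step 2:
                    E           X           J
  Initial     0.07774       1.355  4.6300e-04
  Change   3.0799e-04  1.5400e-04 -1.5400e-04
  Equil       0.07805       1.355  3.0901e-04
  solve Keq expr → x = -1.5400e-04; check Q = 0.03742
Then add 0.2726 M of X.
Step 3:
                    E           X           J
  Initial     0.07805       1.628  3.0901e-04
  Change  -1.2194e-04 -6.0971e-05  6.0971e-05
  Equil       0.07793       1.628  3.6998e-04
  solve Keq expr → x = 6.0971e-05; check Q = 0.03742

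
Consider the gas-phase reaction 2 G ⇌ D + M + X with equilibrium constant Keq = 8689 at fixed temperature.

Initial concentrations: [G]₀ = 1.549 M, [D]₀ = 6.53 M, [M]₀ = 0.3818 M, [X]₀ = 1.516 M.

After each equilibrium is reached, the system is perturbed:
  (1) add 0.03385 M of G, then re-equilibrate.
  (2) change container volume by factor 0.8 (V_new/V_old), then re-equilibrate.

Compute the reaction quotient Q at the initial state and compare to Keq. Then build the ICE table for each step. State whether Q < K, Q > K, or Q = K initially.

Q₀ = 1.575; Q < K (proceeds forward)

Q₀ = 1.575 vs Keq = 8689 ⇒ Q<K, forward
Step 1:
                   G          D          M          X
  Initial      1.549       6.53     0.3818      1.516
  Change      -1.503     0.7513     0.7513     0.7513
  Equil       0.0464      7.281      1.133      2.267
  solve Keq expr → x = 0.7513; check Q = 8689
Then add 0.03385 M of G.
Step 2:
                   G          D          M          X
  Initial    0.08025      7.281      1.133      2.267
  Change    -0.03329    0.01664    0.01664    0.01664
  Equil      0.04696      7.298       1.15      2.284
  solve Keq expr → x = 0.01664; check Q = 8689
Then change container volume by factor 0.8 (V_new/V_old).
Step 3:
                   G          D          M          X
  Initial     0.0587      9.122      1.437      2.855
  Change      0.0068    -0.0034    -0.0034    -0.0034
  Equil       0.0655      9.119      1.434      2.852
  solve Keq expr → x = -0.0034; check Q = 8689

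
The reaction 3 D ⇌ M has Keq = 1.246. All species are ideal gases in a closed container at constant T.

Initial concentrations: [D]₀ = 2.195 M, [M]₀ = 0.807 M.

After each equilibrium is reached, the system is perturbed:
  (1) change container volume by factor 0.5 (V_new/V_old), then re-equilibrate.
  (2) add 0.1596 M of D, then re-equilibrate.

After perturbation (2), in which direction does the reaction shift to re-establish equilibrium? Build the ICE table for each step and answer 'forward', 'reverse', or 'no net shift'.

Q₀ = 0.07631 vs Keq = 1.246 ⇒ Q<K, forward
Step 1:
                    D           M
  init          2.195       0.807
  Δ            -1.205      0.4017
  eq           0.9899       1.209
  solve Keq expr → x = 0.4017; check Q = 1.246
Then change container volume by factor 0.5 (V_new/V_old).
Step 2:
                    D           M
  init           1.98       2.417
  Δ            -0.694      0.2313
  eq            1.286       2.649
  solve Keq expr → x = 0.2313; check Q = 1.246
Then add 0.1596 M of D.
Step 3:
                    D           M
  init          1.445       2.649
  Δ           -0.1515     0.05049
  eq            1.294       2.699
  solve Keq expr → x = 0.05049; check Q = 1.246

Direction: forward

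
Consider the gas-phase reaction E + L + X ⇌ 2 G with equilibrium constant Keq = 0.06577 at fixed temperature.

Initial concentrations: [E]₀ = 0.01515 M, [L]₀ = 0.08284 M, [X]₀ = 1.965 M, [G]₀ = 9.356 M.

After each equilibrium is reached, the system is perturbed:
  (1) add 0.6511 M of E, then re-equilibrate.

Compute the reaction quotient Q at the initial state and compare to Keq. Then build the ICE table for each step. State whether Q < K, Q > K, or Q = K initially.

Q₀ = 3.5495e+04 vs Keq = 0.06577 ⇒ Q>K, reverse
Step 1:
                   E          L          X          G
  init       0.01515    0.08284      1.965      9.356
  Δ            3.582      3.582      3.582     -7.163
  eq           3.597      3.664      5.547      2.193
  solve Keq expr → x = -3.582; check Q = 0.06577
Then add 0.6511 M of E.
Step 2:
                   E          L          X          G
  init         4.248      3.664      5.547      2.193
  Δ         -0.06751   -0.06751   -0.06751      0.135
  eq            4.18      3.597      5.479      2.328
  solve Keq expr → x = 0.06751; check Q = 0.06577

Q₀ = 3.5495e+04; Q > K (proceeds reverse)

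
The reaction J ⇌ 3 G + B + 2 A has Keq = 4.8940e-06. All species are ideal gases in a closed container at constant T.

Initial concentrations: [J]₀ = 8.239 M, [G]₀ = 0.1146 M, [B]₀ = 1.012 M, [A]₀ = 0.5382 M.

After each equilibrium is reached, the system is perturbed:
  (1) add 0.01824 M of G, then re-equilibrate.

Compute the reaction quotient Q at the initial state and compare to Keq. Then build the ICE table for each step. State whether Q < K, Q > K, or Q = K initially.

Q₀ = 5.3548e-05; Q > K (proceeds reverse)

Q₀ = 5.3548e-05 vs Keq = 4.8940e-06 ⇒ Q>K, reverse
Step 1:
                    J           G           B           A
  Initial       8.239      0.1146       1.012      0.5382
  Change      0.01995    -0.05985    -0.01995     -0.0399
  Equil         8.259     0.05475       0.992      0.4983
  solve Keq expr → x = -0.01995; check Q = 4.8940e-06
Then add 0.01824 M of G.
Step 2:
                    J           G           B           A
  Initial       8.259     0.07299       0.992      0.4983
  Change     0.005753    -0.01726   -0.005753    -0.01151
  Equil         8.265     0.05573      0.9863      0.4868
  solve Keq expr → x = -0.005753; check Q = 4.8940e-06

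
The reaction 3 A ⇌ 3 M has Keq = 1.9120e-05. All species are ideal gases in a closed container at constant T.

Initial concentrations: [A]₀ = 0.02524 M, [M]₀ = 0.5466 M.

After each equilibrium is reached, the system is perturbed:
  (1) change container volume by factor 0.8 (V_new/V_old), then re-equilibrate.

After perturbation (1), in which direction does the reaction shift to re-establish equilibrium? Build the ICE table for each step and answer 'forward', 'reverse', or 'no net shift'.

Q₀ = 1.0156e+04 vs Keq = 1.9120e-05 ⇒ Q>K, reverse
Step 1:
                    A           M
  I           0.02524      0.5466
  C            0.5317     -0.5317
  E            0.5569     0.01489
  solve Keq expr → x = -0.1772; check Q = 1.9120e-05
Then change container volume by factor 0.8 (V_new/V_old).
Step 2:
                    A           M
  I            0.6962     0.01862
  C                 0           0
  E            0.6962     0.01862
  solve Keq expr → x = 0; check Q = 1.9120e-05

Direction: no net shift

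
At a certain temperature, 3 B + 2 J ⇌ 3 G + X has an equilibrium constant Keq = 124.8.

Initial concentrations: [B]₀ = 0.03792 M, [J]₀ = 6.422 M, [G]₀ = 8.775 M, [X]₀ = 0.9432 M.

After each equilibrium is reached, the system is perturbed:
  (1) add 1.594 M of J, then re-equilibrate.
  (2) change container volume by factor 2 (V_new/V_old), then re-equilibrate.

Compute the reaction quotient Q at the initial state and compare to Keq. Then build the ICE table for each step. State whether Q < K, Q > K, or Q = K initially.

Q₀ = 2.8340e+05 vs Keq = 124.8 ⇒ Q>K, reverse
Step 1:
                  B         J         G         X
  I         0.03792     6.422     8.775    0.9432
  C          0.4019    0.2679   -0.4019    -0.134
  E          0.4398      6.69     8.373    0.8092
  solve Keq expr → x = -0.134; check Q = 124.8
Then add 1.594 M of J.
Step 2:
                  B         J         G         X
  I          0.4398     8.284     8.373    0.8092
  C         -0.0522   -0.0348    0.0522    0.0174
  E          0.3876     8.249     8.425    0.8266
  solve Keq expr → x = 0.0174; check Q = 124.8
Then change container volume by factor 2 (V_new/V_old).
Step 3:
                  B         J         G         X
  I          0.1938     4.125     4.213    0.4133
  C         0.04383   0.02922  -0.04383  -0.01461
  E          0.2376     4.154     4.169    0.3987
  solve Keq expr → x = -0.01461; check Q = 124.8

Q₀ = 2.8340e+05; Q > K (proceeds reverse)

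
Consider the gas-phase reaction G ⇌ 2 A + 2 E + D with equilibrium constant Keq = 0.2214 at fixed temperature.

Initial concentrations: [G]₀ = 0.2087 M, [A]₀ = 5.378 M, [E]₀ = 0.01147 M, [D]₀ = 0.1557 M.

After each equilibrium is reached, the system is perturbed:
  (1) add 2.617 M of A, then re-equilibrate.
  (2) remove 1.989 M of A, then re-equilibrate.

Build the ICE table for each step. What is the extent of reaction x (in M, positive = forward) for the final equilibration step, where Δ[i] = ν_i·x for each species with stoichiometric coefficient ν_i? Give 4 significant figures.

x = 0.007962 M

Q₀ = 0.002839 vs Keq = 0.2214 ⇒ Q<K, forward
Step 1:
                    G           A           E           D
  I            0.2087       5.378     0.01147      0.1557
  C          -0.03539     0.07077     0.07077     0.03539
  E            0.1733       5.449     0.08224      0.1911
  solve Keq expr → x = 0.03539; check Q = 0.2214
Then add 2.617 M of A.
Step 2:
                    G           A           E           D
  I            0.1733       8.066     0.08224      0.1911
  C           0.01145    -0.02291    -0.02291    -0.01145
  E            0.1848       8.043     0.05933      0.1796
  solve Keq expr → x = -0.01145; check Q = 0.2214
Then remove 1.989 M of A.
Step 3:
                    G           A           E           D
  I            0.1848       6.054     0.05933      0.1796
  C         -0.007962     0.01592     0.01592    0.007962
  E            0.1768        6.07     0.07526      0.1876
  solve Keq expr → x = 0.007962; check Q = 0.2214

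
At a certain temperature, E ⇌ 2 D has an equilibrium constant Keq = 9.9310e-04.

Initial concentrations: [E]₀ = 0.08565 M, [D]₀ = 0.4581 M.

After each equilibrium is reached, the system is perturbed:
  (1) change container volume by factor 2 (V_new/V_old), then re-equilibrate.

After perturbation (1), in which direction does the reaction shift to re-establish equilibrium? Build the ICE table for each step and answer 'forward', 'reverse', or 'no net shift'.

Direction: forward

Q₀ = 2.45 vs Keq = 9.9310e-04 ⇒ Q>K, reverse
Step 1:
                    E           D
  I           0.08565      0.4581
  C            0.2203     -0.4407
  E             0.306     0.01743
  solve Keq expr → x = -0.2203; check Q = 9.9310e-04
Then change container volume by factor 2 (V_new/V_old).
Step 2:
                    E           D
  I             0.153    0.008716
  C         -0.001769    0.003539
  E            0.1512     0.01225
  solve Keq expr → x = 0.001769; check Q = 9.9310e-04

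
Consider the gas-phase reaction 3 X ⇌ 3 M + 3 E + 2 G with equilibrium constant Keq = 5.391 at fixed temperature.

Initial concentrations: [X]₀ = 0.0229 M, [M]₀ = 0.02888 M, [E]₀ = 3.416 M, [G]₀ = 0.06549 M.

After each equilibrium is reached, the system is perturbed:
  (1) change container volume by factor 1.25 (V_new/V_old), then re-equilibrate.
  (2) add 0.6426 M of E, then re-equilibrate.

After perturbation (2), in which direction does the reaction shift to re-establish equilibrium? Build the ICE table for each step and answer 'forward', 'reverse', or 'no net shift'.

Direction: reverse

Q₀ = 0.3429 vs Keq = 5.391 ⇒ Q<K, forward
Step 1:
                    X           M           E           G
  Initial      0.0229     0.02888       3.416     0.06549
  Change    -0.009813    0.009813    0.009813    0.006542
  Equil       0.01309     0.03869       3.426     0.07203
  solve Keq expr → x = 0.003271; check Q = 5.391
Then change container volume by factor 1.25 (V_new/V_old).
Step 2:
                    X           M           E           G
  Initial     0.01047     0.03095       2.741     0.05763
  Change    -0.002509    0.002509    0.002509    0.001673
  Equil      0.007961     0.03346       2.743      0.0593
  solve Keq expr → x = 8.3636e-04; check Q = 5.391
Then add 0.6426 M of E.
Step 3:
                    X           M           E           G
  Initial    0.007961     0.03346       3.386      0.0593
  Change     0.001364   -0.001364   -0.001364 -9.0933e-04
  Equil      0.009325      0.0321       3.384     0.05839
  solve Keq expr → x = -4.5466e-04; check Q = 5.391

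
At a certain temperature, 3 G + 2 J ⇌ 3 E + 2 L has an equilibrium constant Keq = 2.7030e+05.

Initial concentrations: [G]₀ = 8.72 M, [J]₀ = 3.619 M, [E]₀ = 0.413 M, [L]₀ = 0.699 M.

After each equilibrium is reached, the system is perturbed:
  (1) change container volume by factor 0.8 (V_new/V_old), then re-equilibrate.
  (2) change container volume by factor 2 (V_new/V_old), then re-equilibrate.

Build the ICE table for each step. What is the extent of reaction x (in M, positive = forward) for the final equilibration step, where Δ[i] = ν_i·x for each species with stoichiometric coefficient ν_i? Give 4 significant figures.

x = 0 M

Q₀ = 3.9635e-06 vs Keq = 2.7030e+05 ⇒ Q<K, forward
Step 1:
                   G          J          E          L
  Initial       8.72      3.619      0.413      0.699
  Change        -5.4       -3.6        5.4        3.6
  Equil         3.32    0.01915      5.813      4.299
  solve Keq expr → x = 1.8; check Q = 2.7030e+05
Then change container volume by factor 0.8 (V_new/V_old).
Step 2:
                   G          J          E          L
  Initial       4.15    0.02394      7.266      5.374
  Change           0          0          0          0
  Equil         4.15    0.02394      7.266      5.374
  solve Keq expr → x = 0; check Q = 2.7030e+05
Then change container volume by factor 2 (V_new/V_old).
Step 3:
                   G          J          E          L
  Initial      2.075    0.01197      3.633      2.687
  Change           0          0          0          0
  Equil        2.075    0.01197      3.633      2.687
  solve Keq expr → x = 0; check Q = 2.7030e+05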